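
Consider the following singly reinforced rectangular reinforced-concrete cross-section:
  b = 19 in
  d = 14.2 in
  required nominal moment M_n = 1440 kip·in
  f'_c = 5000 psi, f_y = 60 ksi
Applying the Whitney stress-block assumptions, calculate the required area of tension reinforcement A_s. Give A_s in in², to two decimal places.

A_s ≈ 1.77 in²

From M_n = 0.85 f'_c a b (d − a/2):
a = d − √(d² − 2M_n/(0.85 f'_c b)) = 14.2 − √(14.2² − 2 × 1440/(0.85 × 5 × 19)) = 1.317 in.
A_s = 0.85 f'_c a b / f_y = 0.85 × 5 × 1.317 × 19 / 60 = 1.772 in².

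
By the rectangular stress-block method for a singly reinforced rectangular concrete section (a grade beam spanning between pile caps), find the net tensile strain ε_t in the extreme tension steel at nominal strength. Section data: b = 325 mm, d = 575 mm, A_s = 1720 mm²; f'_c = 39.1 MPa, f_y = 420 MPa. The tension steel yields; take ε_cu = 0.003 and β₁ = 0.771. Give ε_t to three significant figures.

ε_t ≈ 0.0169

a = A_s f_y/(0.85 f'_c b) = 66.88 mm.
β₁ = 0.771, so c = a/β₁ = 66.88/0.771 = 86.74 mm.
From the linear strain diagram with ε_cu = 0.003: ε_t = 0.003 (d − c)/c = 0.003 × (575 − 86.74)/86.74 = 0.0169.
Since ε_t ≥ 0.005, the section is tension-controlled.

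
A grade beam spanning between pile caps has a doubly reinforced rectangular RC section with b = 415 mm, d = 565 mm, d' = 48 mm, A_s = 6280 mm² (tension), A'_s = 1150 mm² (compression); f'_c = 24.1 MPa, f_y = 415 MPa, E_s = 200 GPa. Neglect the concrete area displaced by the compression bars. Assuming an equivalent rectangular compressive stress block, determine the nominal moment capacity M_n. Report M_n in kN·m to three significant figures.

M_n ≈ 1180 kN·m

Assume both tension and compression steel yield.
Net tension couple steel: A_s − A'_s = 5130 mm².
a = (A_s − A'_s) f_y / (0.85 f'_c b) = 2128950/(0.85 × 24.1 × 415) = 250.43 mm.
c = a/β₁ = 250.43/0.85 = 294.62 mm; ε'_s = 0.003(c − d')/c = 0.0025 ≥ f_y/E_s = 0.0021, so compression steel does yield.
M_n = (A_s − A'_s) f_y (d − a/2) + A'_s f_y (d − d') = [2128950 × (565 − 125.215) + 477250 × (565 − 48)] × 10⁻⁶ = 936.28 + 246.74 = 1183.02 kN·m.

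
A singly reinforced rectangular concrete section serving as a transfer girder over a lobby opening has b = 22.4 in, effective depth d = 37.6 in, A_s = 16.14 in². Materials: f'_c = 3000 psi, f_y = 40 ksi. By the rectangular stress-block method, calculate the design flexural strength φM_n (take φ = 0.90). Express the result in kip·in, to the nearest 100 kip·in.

T = A_s f_y = 16.14 × 40 = 645.6 kips.
a = T/(0.85 f'_c b) = 645.6/(0.85 × 3 × 22.4) = 11.303 in.
M_n = T(d − a/2) = 645.6 × (37.6 − 5.6515) = 20626.0 kip·in.
φM_n = 0.90 × 20626.0 = 18563.4 kip·in.

φM_n ≈ 18600 kip·in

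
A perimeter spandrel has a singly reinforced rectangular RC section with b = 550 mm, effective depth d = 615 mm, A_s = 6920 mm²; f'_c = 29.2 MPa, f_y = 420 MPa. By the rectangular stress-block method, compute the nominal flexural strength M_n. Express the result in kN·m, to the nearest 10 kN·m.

T = A_s f_y = 6920 × 420 = 2906400 N = 2906.4 kN.
From C = T: a = T/(0.85 f'_c b) = 2906400/(0.85 × 29.2 × 550) = 212.91 mm.
M_n = T(d − a/2) = 2906.4 kN × (615 − 106.455) mm = 1478.04 kN·m.

M_n ≈ 1480 kN·m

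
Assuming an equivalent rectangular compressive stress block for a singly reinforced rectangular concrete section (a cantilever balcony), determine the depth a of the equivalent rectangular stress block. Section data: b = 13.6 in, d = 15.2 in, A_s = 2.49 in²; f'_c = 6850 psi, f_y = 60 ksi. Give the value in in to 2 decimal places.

T = A_s f_y = 2.49 × 60 = 149.4 kips.
a = T/(0.85 f'_c b) = 149.4/(0.85 × 6.85 × 13.6) = 1.89 in.

a ≈ 1.89 in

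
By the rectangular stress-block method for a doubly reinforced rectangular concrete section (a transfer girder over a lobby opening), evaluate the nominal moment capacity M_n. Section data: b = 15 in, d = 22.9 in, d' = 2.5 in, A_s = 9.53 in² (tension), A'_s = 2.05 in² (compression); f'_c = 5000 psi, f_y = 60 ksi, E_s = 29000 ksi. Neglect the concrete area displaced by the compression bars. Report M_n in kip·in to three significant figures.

M_n ≈ 11200 kip·in

Assume both steels yield.
a = (A_s − A'_s) f_y/(0.85 f'_c b) = (9.53 − 2.05) × 60/(0.85 × 5 × 15) = 7.040 in.
c = a/β₁ = 7.040/0.8 = 8.800 in; ε'_s = 0.003(c − d')/c = 0.0021 ≥ ε_y = 0.0021, so the compression steel yields.
M_n = (A_s − A'_s) f_y (d − a/2) + A'_s f_y (d − d') = 448.8 × (22.9 − 3.52) + 123 × (22.9 − 2.5) = 8697.7 + 2509.2 = 11206.9 kip·in.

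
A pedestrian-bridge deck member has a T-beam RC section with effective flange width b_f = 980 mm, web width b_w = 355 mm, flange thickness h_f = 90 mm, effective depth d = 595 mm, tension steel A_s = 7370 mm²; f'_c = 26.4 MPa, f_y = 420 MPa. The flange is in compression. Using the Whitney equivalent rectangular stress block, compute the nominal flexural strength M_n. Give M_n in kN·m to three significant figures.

M_n ≈ 1570 kN·m

Tension: T = A_s f_y = 7370 × 420 = 3095400 N.
Try a within the flange: a = T/(0.85 f'_c b_f) = 3095400/(0.85 × 26.4 × 980) = 140.76 mm.
a = 140.76 > h_f = 90 mm: the block extends into the web. Split into flange-overhang and web parts.
C_f = 0.85 f'_c (b_f − b_w) h_f = 0.85 × 26.4 × (980 − 355) × 90 = 1262250 N.
Remaining web compression depth: a_w = (T − C_f)/(0.85 f'_c b_w) = (3095400 − 1262250)/(0.85 × 26.4 × 355) = 230.12 mm.
M_n = C_f(d − h_f/2) + (T − C_f)(d − a_w/2) = 1262250 × (595 − 45) + 1833150 × (595 − 115.06) = 694.24 + 879.80 = 1574.04 × 10⁶ N·mm.
M_n = 1574.04 kN·m.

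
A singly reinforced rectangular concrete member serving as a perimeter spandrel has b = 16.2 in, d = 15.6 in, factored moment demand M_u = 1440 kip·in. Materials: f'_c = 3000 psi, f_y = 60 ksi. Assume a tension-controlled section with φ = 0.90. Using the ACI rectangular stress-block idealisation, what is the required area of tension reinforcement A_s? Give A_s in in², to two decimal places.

A_s ≈ 1.87 in²

M_n = M_u/φ = 1440/0.90 = 1600 kip·in.
From M_n = 0.85 f'_c a b (d − a/2):
a = d − √(d² − 2M_n/(0.85 f'_c b)) = 15.6 − √(15.6² − 2 × 1600/(0.85 × 3 × 16.2)) = 2.720 in.
A_s = 0.85 f'_c a b / f_y = 0.85 × 3 × 2.720 × 16.2 / 60 = 1.873 in².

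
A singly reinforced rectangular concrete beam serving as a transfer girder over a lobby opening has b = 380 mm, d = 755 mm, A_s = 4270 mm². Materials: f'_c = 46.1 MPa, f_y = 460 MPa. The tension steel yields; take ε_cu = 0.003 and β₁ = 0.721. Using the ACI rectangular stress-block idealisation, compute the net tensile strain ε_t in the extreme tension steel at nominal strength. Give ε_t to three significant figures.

ε_t ≈ 0.00938

a = A_s f_y/(0.85 f'_c b) = 131.91 mm.
β₁ = 0.721, so c = a/β₁ = 131.91/0.721 = 182.95 mm.
From the linear strain diagram with ε_cu = 0.003: ε_t = 0.003 (d − c)/c = 0.003 × (755 − 182.95)/182.95 = 0.00938.
Since ε_t ≥ 0.005, the section is tension-controlled.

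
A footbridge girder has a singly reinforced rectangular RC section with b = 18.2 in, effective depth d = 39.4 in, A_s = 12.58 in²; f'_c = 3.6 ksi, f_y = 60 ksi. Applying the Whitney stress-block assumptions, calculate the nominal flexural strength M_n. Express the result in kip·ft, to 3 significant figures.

M_n ≈ 2050 kip·ft

T = A_s f_y = 12.58 × 60 = 754.8 kips.
a = T/(0.85 f'_c b) = 754.8/(0.85 × 3.6 × 18.2) = 13.553 in.
M_n = T(d − a/2) = 754.8 × (39.4 − 6.7765) = 24624.2 kip·in = 24624.2/12 = 2052.02 kip·ft.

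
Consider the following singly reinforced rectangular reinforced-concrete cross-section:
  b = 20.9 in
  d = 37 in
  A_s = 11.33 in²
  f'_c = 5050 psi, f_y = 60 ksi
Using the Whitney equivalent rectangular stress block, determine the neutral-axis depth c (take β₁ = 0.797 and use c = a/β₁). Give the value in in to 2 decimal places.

c ≈ 9.51 in

T = A_s f_y = 11.33 × 60 = 679.8 kips.
a = T/(0.85 f'_c b) = 679.8/(0.85 × 5.05 × 20.9) = 7.5775 in.
With β₁ = 0.797, c = a/β₁ = 7.5775/0.797 = 9.51 in.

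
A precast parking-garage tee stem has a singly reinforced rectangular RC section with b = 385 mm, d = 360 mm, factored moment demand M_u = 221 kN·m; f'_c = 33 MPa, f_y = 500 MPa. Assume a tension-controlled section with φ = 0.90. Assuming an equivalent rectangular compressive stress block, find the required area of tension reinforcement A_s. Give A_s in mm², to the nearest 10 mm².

A_s ≈ 1510 mm²

M_n = M_u/φ = 221/0.90 = 245.556 kN·m.
With M_n = 0.85 f'_c a b (d − a/2), solve the quadratic for a:
a = d − √(d² − 2M_n/(0.85 f'_c b)) = 360 − √(360² − 2 × 245.556×10⁶/(0.85 × 33 × 385)) = 69.96 mm.
A_s = 0.85 f'_c a b / f_y = 0.85 × 33 × 69.96 × 385 / 500 = 1511.0 mm².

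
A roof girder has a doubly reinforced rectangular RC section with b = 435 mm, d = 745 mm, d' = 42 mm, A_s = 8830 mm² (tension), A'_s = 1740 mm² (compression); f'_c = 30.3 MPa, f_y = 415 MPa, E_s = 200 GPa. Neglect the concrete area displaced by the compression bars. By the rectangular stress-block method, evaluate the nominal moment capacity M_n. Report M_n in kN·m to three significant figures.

Assume both tension and compression steel yield.
Net tension couple steel: A_s − A'_s = 7090 mm².
a = (A_s − A'_s) f_y / (0.85 f'_c b) = 2942350/(0.85 × 30.3 × 435) = 262.63 mm.
c = a/β₁ = 262.63/0.834 = 314.90 mm; ε'_s = 0.003(c − d')/c = 0.0026 ≥ f_y/E_s = 0.0021, so compression steel does yield.
M_n = (A_s − A'_s) f_y (d − a/2) + A'_s f_y (d − d') = [2942350 × (745 − 131.315) + 722100 × (745 − 42)] × 10⁻⁶ = 1805.68 + 507.64 = 2313.32 kN·m.

M_n ≈ 2310 kN·m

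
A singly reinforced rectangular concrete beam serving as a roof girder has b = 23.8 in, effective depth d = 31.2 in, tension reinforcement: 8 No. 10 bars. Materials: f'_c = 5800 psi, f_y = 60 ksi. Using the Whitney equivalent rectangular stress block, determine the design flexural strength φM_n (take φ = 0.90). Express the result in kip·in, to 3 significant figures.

φM_n ≈ 15700 kip·in

A_s = 8 × 1.27 = 10.16 in².
T = A_s f_y = 10.16 × 60 = 609.6 kips.
a = T/(0.85 f'_c b) = 609.6/(0.85 × 5.8 × 23.8) = 5.195 in.
M_n = T(d − a/2) = 609.6 × (31.2 − 2.5975) = 17436.1 kip·in.
φM_n = 0.90 × 17436.1 = 15692.5 kip·in.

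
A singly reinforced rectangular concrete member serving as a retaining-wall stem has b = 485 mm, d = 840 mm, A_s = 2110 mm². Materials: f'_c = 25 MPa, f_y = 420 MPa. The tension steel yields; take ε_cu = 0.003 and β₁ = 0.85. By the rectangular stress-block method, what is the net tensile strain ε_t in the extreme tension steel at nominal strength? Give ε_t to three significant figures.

ε_t ≈ 0.0219

a = A_s f_y/(0.85 f'_c b) = 85.99 mm.
β₁ = 0.85, so c = a/β₁ = 85.99/0.85 = 101.16 mm.
From the linear strain diagram with ε_cu = 0.003: ε_t = 0.003 (d − c)/c = 0.003 × (840 − 101.16)/101.16 = 0.0219.
Since ε_t ≥ 0.005, the section is tension-controlled.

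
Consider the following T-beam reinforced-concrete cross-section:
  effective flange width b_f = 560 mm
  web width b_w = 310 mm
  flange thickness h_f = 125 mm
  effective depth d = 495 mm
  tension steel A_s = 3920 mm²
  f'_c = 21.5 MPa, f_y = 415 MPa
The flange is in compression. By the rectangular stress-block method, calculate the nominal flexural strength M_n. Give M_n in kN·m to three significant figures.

M_n ≈ 671 kN·m

Tension: T = A_s f_y = 3920 × 415 = 1626800 N.
Try a within the flange: a = T/(0.85 f'_c b_f) = 1626800/(0.85 × 21.5 × 560) = 158.96 mm.
a = 158.96 > h_f = 125 mm: the block extends into the web. Split into flange-overhang and web parts.
C_f = 0.85 f'_c (b_f − b_w) h_f = 0.85 × 21.5 × (560 − 310) × 125 = 571094 N.
Remaining web compression depth: a_w = (T − C_f)/(0.85 f'_c b_w) = (1626800 − 571094)/(0.85 × 21.5 × 310) = 186.35 mm.
M_n = C_f(d − h_f/2) + (T − C_f)(d − a_w/2) = 571094 × (495 − 62.5) + 1055706 × (495 − 93.175) = 247.00 + 424.21 = 671.21 × 10⁶ N·mm.
M_n = 671.21 kN·m.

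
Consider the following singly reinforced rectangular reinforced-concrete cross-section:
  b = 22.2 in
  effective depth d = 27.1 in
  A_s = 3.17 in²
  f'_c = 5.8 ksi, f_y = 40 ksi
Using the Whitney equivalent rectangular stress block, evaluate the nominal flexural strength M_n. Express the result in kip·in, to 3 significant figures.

M_n ≈ 3360 kip·in

T = A_s f_y = 3.17 × 40 = 126.8 kips.
a = T/(0.85 f'_c b) = 126.8/(0.85 × 5.8 × 22.2) = 1.159 in.
M_n = T(d − a/2) = 126.8 × (27.1 − 0.5795) = 3362.8 kip·in.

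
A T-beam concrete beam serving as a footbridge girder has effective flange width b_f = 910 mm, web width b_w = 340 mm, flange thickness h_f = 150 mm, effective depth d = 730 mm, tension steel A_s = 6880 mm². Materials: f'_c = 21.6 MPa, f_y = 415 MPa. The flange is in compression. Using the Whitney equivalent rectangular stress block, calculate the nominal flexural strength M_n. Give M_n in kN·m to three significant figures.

M_n ≈ 1830 kN·m

Tension: T = A_s f_y = 6880 × 415 = 2855200 N.
Try a within the flange: a = T/(0.85 f'_c b_f) = 2855200/(0.85 × 21.6 × 910) = 170.89 mm.
a = 170.89 > h_f = 150 mm: the block extends into the web. Split into flange-overhang and web parts.
C_f = 0.85 f'_c (b_f − b_w) h_f = 0.85 × 21.6 × (910 − 340) × 150 = 1569780 N.
Remaining web compression depth: a_w = (T − C_f)/(0.85 f'_c b_w) = (2855200 − 1569780)/(0.85 × 21.6 × 340) = 205.92 mm.
M_n = C_f(d − h_f/2) + (T − C_f)(d − a_w/2) = 1569780 × (730 − 75) + 1285420 × (730 − 102.96) = 1028.21 + 806.01 = 1834.22 × 10⁶ N·mm.
M_n = 1834.22 kN·m.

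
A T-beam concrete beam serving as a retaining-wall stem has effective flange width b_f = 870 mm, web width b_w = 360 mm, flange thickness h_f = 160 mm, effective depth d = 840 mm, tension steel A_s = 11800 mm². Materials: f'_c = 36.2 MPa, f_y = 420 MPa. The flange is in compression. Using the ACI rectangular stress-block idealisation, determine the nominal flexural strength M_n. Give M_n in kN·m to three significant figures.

M_n ≈ 3690 kN·m

Tension: T = A_s f_y = 11800 × 420 = 4956000 N.
Try a within the flange: a = T/(0.85 f'_c b_f) = 4956000/(0.85 × 36.2 × 870) = 185.13 mm.
a = 185.13 > h_f = 160 mm: the block extends into the web. Split into flange-overhang and web parts.
C_f = 0.85 f'_c (b_f − b_w) h_f = 0.85 × 36.2 × (870 − 360) × 160 = 2510832 N.
Remaining web compression depth: a_w = (T − C_f)/(0.85 f'_c b_w) = (4956000 − 2510832)/(0.85 × 36.2 × 360) = 220.74 mm.
M_n = C_f(d − h_f/2) + (T − C_f)(d − a_w/2) = 2510832 × (840 − 80) + 2445168 × (840 − 110.37) = 1908.23 + 1784.07 = 3692.30 × 10⁶ N·mm.
M_n = 3692.30 kN·m.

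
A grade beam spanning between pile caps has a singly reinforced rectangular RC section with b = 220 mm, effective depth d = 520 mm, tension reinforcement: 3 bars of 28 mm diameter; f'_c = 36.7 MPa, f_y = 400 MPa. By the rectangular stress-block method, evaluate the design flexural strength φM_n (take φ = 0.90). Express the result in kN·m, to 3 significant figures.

A_s = 3 × 616 = 1848 mm².
T = A_s f_y = 1848 × 400 = 739200 N = 739.2 kN.
From C = T: a = T/(0.85 f'_c b) = 739200/(0.85 × 36.7 × 220) = 107.71 mm.
M_n = T(d − a/2) = 739.2 kN × (520 − 53.855) mm = 344.57 kN·m.
φM_n = 0.90 × 344.57 = 310.11 kN·m.

φM_n ≈ 310 kN·m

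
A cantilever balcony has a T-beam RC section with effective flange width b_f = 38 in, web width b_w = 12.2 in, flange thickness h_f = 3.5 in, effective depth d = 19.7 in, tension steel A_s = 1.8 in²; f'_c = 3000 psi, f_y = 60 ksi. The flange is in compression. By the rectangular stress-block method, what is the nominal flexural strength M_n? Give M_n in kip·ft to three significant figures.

M_n ≈ 172 kip·ft

Tension: T = A_s f_y = 1.8 × 60 = 108 kips.
Try a within the flange: a = T/(0.85 f'_c b_f) = 108/(0.85 × 3 × 38) = 1.115 in.
Since a = 1.115 ≤ h_f = 3.5 in, the stress block lies entirely in the flange; analyse as a rectangular beam of width b_f.
M_n = T(d − a/2) = 108 × (19.7 − 0.5575) = 2067.4 kip·in.
M_n = 2067.4/12 = 172.28 kip·ft.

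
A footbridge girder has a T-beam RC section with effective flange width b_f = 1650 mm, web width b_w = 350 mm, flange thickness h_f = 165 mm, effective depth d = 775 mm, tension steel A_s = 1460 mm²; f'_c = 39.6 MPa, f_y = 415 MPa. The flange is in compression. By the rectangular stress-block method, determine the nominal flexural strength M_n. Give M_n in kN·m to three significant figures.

Tension: T = A_s f_y = 1460 × 415 = 605900 N.
Try a within the flange: a = T/(0.85 f'_c b_f) = 605900/(0.85 × 39.6 × 1650) = 10.91 mm.
Since a = 10.91 ≤ h_f = 165 mm, the stress block lies entirely in the flange; analyse as a rectangular beam of width b_f.
M_n = T(d − a/2) = 605900 × (775 − 5.455) = 466.27 × 10⁶ N·mm.
M_n = 466.27 kN·m.

M_n ≈ 466 kN·m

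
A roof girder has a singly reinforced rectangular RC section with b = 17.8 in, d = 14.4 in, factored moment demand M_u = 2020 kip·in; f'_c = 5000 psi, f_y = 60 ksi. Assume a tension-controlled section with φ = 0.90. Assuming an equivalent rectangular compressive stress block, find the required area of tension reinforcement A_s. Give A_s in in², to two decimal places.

M_n = M_u/φ = 2020/0.90 = 2244.44 kip·in.
From M_n = 0.85 f'_c a b (d − a/2):
a = d − √(d² − 2M_n/(0.85 f'_c b)) = 14.4 − √(14.4² − 2 × 2244.44/(0.85 × 5 × 17.8)) = 2.234 in.
A_s = 0.85 f'_c a b / f_y = 0.85 × 5 × 2.234 × 17.8 / 60 = 2.817 in².

A_s ≈ 2.82 in²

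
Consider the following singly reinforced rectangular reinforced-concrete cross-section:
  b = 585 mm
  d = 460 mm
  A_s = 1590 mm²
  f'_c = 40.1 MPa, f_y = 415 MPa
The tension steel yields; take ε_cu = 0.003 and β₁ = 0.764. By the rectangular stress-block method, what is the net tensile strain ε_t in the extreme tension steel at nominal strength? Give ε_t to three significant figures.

a = A_s f_y/(0.85 f'_c b) = 33.09 mm.
β₁ = 0.764, so c = a/β₁ = 33.09/0.764 = 43.31 mm.
From the linear strain diagram with ε_cu = 0.003: ε_t = 0.003 (d − c)/c = 0.003 × (460 − 43.31)/43.31 = 0.0289.
Since ε_t ≥ 0.005, the section is tension-controlled.

ε_t ≈ 0.0289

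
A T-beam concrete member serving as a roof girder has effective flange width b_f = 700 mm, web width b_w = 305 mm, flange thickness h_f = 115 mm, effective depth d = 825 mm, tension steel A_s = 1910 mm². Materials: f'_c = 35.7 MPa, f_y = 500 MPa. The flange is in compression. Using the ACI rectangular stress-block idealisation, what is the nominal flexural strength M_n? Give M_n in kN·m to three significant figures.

Tension: T = A_s f_y = 1910 × 500 = 955000 N.
Try a within the flange: a = T/(0.85 f'_c b_f) = 955000/(0.85 × 35.7 × 700) = 44.96 mm.
Since a = 44.96 ≤ h_f = 115 mm, the stress block lies entirely in the flange; analyse as a rectangular beam of width b_f.
M_n = T(d − a/2) = 955000 × (825 − 22.48) = 766.41 × 10⁶ N·mm.
M_n = 766.41 kN·m.

M_n ≈ 766 kN·m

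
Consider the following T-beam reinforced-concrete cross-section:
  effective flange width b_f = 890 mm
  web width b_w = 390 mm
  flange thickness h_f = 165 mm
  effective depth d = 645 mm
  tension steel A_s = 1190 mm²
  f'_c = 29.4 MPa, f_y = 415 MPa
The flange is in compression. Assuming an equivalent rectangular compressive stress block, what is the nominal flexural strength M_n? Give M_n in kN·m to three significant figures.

M_n ≈ 313 kN·m

Tension: T = A_s f_y = 1190 × 415 = 493850 N.
Try a within the flange: a = T/(0.85 f'_c b_f) = 493850/(0.85 × 29.4 × 890) = 22.20 mm.
Since a = 22.20 ≤ h_f = 165 mm, the stress block lies entirely in the flange; analyse as a rectangular beam of width b_f.
M_n = T(d − a/2) = 493850 × (645 − 11.1) = 313.05 × 10⁶ N·mm.
M_n = 313.05 kN·m.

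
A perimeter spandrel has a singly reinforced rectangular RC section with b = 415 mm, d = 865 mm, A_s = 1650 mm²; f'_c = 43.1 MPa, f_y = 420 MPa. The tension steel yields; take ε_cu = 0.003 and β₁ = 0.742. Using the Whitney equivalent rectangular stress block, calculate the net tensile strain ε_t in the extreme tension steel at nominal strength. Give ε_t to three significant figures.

a = A_s f_y/(0.85 f'_c b) = 45.58 mm.
β₁ = 0.742, so c = a/β₁ = 45.58/0.742 = 61.43 mm.
From the linear strain diagram with ε_cu = 0.003: ε_t = 0.003 (d − c)/c = 0.003 × (865 − 61.43)/61.43 = 0.0392.
Since ε_t ≥ 0.005, the section is tension-controlled.

ε_t ≈ 0.0392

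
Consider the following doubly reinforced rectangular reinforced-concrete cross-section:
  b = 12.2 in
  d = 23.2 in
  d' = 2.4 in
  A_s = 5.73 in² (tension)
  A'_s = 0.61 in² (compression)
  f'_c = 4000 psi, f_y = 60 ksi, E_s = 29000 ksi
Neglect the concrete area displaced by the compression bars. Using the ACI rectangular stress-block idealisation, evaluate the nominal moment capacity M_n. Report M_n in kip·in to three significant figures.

M_n ≈ 6750 kip·in

Assume both steels yield.
a = (A_s − A'_s) f_y/(0.85 f'_c b) = (5.73 − 0.61) × 60/(0.85 × 4 × 12.2) = 7.406 in.
c = a/β₁ = 7.406/0.85 = 8.713 in; ε'_s = 0.003(c − d')/c = 0.0022 ≥ ε_y = 0.0021, so the compression steel yields.
M_n = (A_s − A'_s) f_y (d − a/2) + A'_s f_y (d − d') = 307.2 × (23.2 − 3.703) + 36.6 × (23.2 − 2.4) = 5989.5 + 761.3 = 6750.8 kip·in.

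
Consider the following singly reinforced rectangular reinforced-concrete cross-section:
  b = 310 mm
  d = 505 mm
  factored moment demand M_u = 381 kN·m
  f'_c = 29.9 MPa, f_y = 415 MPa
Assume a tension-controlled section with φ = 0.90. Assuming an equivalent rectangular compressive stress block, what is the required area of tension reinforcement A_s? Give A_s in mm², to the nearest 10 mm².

M_n = M_u/φ = 381/0.90 = 423.333 kN·m.
With M_n = 0.85 f'_c a b (d − a/2), solve the quadratic for a:
a = d − √(d² − 2M_n/(0.85 f'_c b)) = 505 − √(505² − 2 × 423.333×10⁶/(0.85 × 29.9 × 310)) = 120.86 mm.
A_s = 0.85 f'_c a b / f_y = 0.85 × 29.9 × 120.86 × 310 / 415 = 2294.5 mm².

A_s ≈ 2290 mm²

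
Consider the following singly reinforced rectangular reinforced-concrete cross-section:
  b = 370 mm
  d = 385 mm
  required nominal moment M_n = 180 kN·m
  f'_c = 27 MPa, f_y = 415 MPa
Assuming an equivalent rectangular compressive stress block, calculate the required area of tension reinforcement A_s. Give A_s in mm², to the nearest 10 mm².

A_s ≈ 1220 mm²

With M_n = 0.85 f'_c a b (d − a/2), solve the quadratic for a:
a = d − √(d² − 2M_n/(0.85 f'_c b)) = 385 − √(385² − 2 × 180×10⁶/(0.85 × 27 × 370)) = 59.69 mm.
A_s = 0.85 f'_c a b / f_y = 0.85 × 27 × 59.69 × 370 / 415 = 1221.3 mm².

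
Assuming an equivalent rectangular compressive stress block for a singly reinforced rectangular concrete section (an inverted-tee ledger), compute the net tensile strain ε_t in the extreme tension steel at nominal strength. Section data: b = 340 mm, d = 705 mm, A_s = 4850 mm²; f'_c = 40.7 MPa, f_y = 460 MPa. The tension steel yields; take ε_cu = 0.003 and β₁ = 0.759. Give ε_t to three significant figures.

a = A_s f_y/(0.85 f'_c b) = 189.67 mm.
β₁ = 0.759, so c = a/β₁ = 189.67/0.759 = 249.89 mm.
From the linear strain diagram with ε_cu = 0.003: ε_t = 0.003 (d − c)/c = 0.003 × (705 − 249.89)/249.89 = 0.00546.
Since ε_t ≥ 0.005, the section is tension-controlled.

ε_t ≈ 0.00546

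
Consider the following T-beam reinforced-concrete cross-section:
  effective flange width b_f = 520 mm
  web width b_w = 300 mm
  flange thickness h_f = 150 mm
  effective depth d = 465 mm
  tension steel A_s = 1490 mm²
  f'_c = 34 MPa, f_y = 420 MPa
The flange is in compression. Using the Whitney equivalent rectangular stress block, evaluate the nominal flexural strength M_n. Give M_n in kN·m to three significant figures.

Tension: T = A_s f_y = 1490 × 420 = 625800 N.
Try a within the flange: a = T/(0.85 f'_c b_f) = 625800/(0.85 × 34 × 520) = 41.64 mm.
Since a = 41.64 ≤ h_f = 150 mm, the stress block lies entirely in the flange; analyse as a rectangular beam of width b_f.
M_n = T(d − a/2) = 625800 × (465 − 20.82) = 277.97 × 10⁶ N·mm.
M_n = 277.97 kN·m.

M_n ≈ 278 kN·m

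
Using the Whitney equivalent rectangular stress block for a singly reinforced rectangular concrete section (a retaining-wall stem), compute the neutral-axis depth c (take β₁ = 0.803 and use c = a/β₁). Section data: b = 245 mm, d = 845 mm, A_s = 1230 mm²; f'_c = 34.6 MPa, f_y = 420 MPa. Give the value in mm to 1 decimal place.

T = A_s f_y = 1230 × 420 = 516600 N = 516.6 kN.
Setting C = 0.85 f'_c a b equal to T: a = 516600/(0.85 × 34.6 × 245) = 71.696 mm.
With β₁ = 0.803, c = a/β₁ = 71.696/0.803 = 89.3 mm.

c ≈ 89.3 mm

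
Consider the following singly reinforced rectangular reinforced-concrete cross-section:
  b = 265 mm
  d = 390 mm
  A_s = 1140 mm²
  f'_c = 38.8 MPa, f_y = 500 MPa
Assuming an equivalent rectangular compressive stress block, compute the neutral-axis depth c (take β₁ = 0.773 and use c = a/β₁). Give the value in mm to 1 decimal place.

c ≈ 84.4 mm

T = A_s f_y = 1140 × 500 = 570000 N = 570 kN.
Setting C = 0.85 f'_c a b equal to T: a = 570000/(0.85 × 38.8 × 265) = 65.220 mm.
With β₁ = 0.773, c = a/β₁ = 65.220/0.773 = 84.4 mm.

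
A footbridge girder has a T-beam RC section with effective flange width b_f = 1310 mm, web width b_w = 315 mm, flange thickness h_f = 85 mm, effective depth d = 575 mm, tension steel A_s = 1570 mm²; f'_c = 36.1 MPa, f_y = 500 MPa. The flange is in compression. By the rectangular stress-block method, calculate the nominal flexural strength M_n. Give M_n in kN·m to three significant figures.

M_n ≈ 444 kN·m

Tension: T = A_s f_y = 1570 × 500 = 785000 N.
Try a within the flange: a = T/(0.85 f'_c b_f) = 785000/(0.85 × 36.1 × 1310) = 19.53 mm.
Since a = 19.53 ≤ h_f = 85 mm, the stress block lies entirely in the flange; analyse as a rectangular beam of width b_f.
M_n = T(d − a/2) = 785000 × (575 − 9.765) = 443.71 × 10⁶ N·mm.
M_n = 443.71 kN·m.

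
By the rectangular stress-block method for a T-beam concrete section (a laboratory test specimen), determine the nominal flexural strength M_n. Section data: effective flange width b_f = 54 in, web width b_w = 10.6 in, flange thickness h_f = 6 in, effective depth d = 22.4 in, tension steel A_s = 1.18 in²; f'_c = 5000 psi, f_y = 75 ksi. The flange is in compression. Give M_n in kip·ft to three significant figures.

Tension: T = A_s f_y = 1.18 × 75 = 88.5 kips.
Try a within the flange: a = T/(0.85 f'_c b_f) = 88.5/(0.85 × 5 × 54) = 0.386 in.
Since a = 0.386 ≤ h_f = 6 in, the stress block lies entirely in the flange; analyse as a rectangular beam of width b_f.
M_n = T(d − a/2) = 88.5 × (22.4 − 0.193) = 1965.3 kip·in.
M_n = 1965.3/12 = 163.78 kip·ft.

M_n ≈ 164 kip·ft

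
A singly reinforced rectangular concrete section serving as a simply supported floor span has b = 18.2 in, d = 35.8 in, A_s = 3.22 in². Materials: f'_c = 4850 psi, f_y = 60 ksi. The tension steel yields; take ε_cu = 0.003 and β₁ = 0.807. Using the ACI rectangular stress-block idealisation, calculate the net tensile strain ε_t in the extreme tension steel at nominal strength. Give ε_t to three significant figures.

a = A_s f_y/(0.85 f'_c b) = 2.575 in.
β₁ = 0.807, so c = a/β₁ = 2.575/0.807 = 3.191 in.
From the linear strain diagram with ε_cu = 0.003: ε_t = 0.003 (d − c)/c = 0.003 × (35.8 − 3.191)/3.191 = 0.0307.
Since ε_t ≥ 0.005, the section is tension-controlled.

ε_t ≈ 0.0307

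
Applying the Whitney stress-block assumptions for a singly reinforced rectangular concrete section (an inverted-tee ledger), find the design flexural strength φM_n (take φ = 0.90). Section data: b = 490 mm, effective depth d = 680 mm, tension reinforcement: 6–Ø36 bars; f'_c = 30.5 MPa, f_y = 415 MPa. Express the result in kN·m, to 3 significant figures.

A_s = 6 × 1018 = 6108 mm².
T = A_s f_y = 6108 × 415 = 2534820 N = 2534.82 kN.
From C = T: a = T/(0.85 f'_c b) = 2534820/(0.85 × 30.5 × 490) = 199.54 mm.
M_n = T(d − a/2) = 2534.82 kN × (680 − 99.77) mm = 1470.78 kN·m.
φM_n = 0.90 × 1470.78 = 1323.70 kN·m.

φM_n ≈ 1320 kN·m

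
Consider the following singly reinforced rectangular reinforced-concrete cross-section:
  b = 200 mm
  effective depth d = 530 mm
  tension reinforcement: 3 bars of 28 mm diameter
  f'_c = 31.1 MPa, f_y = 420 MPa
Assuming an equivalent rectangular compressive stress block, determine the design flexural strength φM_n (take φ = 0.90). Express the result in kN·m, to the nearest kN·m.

A_s = 3 × 616 = 1848 mm².
T = A_s f_y = 1848 × 420 = 776160 N = 776.16 kN.
From C = T: a = T/(0.85 f'_c b) = 776160/(0.85 × 31.1 × 200) = 146.81 mm.
M_n = T(d − a/2) = 776.16 kN × (530 − 73.405) mm = 354.39 kN·m.
φM_n = 0.90 × 354.39 = 318.95 kN·m.

φM_n ≈ 319 kN·m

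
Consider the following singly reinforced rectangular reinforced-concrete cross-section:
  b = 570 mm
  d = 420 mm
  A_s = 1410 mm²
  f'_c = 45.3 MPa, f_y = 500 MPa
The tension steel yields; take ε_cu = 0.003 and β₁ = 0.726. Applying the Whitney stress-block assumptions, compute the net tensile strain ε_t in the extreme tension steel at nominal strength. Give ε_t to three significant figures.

a = A_s f_y/(0.85 f'_c b) = 32.12 mm.
β₁ = 0.726, so c = a/β₁ = 32.12/0.726 = 44.24 mm.
From the linear strain diagram with ε_cu = 0.003: ε_t = 0.003 (d − c)/c = 0.003 × (420 − 44.24)/44.24 = 0.0255.
Since ε_t ≥ 0.005, the section is tension-controlled.

ε_t ≈ 0.0255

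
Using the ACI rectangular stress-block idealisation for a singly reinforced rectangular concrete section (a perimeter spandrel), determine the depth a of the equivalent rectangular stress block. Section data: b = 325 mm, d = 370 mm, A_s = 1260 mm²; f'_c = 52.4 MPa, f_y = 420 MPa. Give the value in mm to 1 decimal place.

a ≈ 36.6 mm

T = A_s f_y = 1260 × 420 = 529200 N = 529.2 kN.
Setting C = 0.85 f'_c a b equal to T: a = 529200/(0.85 × 52.4 × 325) = 36.6 mm.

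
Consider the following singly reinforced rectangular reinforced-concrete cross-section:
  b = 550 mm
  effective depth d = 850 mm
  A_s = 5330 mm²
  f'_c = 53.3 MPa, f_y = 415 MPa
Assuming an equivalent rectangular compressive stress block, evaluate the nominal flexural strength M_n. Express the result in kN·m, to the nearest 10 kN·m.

T = A_s f_y = 5330 × 415 = 2211950 N = 2211.95 kN.
From C = T: a = T/(0.85 f'_c b) = 2211950/(0.85 × 53.3 × 550) = 88.77 mm.
M_n = T(d − a/2) = 2211.95 kN × (850 − 44.385) mm = 1781.98 kN·m.

M_n ≈ 1780 kN·m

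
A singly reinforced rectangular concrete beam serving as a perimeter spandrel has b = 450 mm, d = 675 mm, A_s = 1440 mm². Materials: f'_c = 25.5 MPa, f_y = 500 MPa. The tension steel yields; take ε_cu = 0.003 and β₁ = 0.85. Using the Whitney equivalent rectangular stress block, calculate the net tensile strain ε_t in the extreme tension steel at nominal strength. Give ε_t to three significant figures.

ε_t ≈ 0.0203

a = A_s f_y/(0.85 f'_c b) = 73.82 mm.
β₁ = 0.85, so c = a/β₁ = 73.82/0.85 = 86.85 mm.
From the linear strain diagram with ε_cu = 0.003: ε_t = 0.003 (d − c)/c = 0.003 × (675 − 86.85)/86.85 = 0.0203.
Since ε_t ≥ 0.005, the section is tension-controlled.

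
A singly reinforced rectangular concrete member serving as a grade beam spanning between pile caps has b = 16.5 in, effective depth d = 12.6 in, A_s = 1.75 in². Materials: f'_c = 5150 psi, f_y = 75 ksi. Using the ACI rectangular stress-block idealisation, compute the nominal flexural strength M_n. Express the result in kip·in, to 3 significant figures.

M_n ≈ 1530 kip·in

T = A_s f_y = 1.75 × 75 = 131.25 kips.
a = T/(0.85 f'_c b) = 131.25/(0.85 × 5.15 × 16.5) = 1.817 in.
M_n = T(d − a/2) = 131.25 × (12.6 − 0.9085) = 1534.5 kip·in.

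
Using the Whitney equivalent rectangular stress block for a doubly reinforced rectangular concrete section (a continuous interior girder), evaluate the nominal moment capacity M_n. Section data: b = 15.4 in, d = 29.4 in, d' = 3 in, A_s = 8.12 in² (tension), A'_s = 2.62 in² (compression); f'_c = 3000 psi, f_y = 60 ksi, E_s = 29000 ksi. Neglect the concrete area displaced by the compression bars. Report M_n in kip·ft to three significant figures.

Assume both steels yield.
a = (A_s − A'_s) f_y/(0.85 f'_c b) = (8.12 − 2.62) × 60/(0.85 × 3 × 15.4) = 8.403 in.
c = a/β₁ = 8.403/0.85 = 9.886 in; ε'_s = 0.003(c − d')/c = 0.0021 ≥ ε_y = 0.0021, so the compression steel yields.
M_n = (A_s − A'_s) f_y (d − a/2) + A'_s f_y (d − d') = 330 × (29.4 − 4.2015) + 157.2 × (29.4 − 3) = 8315.5 + 4150.1 = 12465.6 kip·in = 12465.6/12 = 1038.80 kip·ft.

M_n ≈ 1040 kip·ft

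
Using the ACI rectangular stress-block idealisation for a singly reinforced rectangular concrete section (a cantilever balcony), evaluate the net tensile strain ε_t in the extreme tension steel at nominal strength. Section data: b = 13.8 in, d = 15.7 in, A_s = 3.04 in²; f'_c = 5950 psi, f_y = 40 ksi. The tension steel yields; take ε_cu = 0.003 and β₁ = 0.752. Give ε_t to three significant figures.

ε_t ≈ 0.0173

a = A_s f_y/(0.85 f'_c b) = 1.742 in.
β₁ = 0.752, so c = a/β₁ = 1.742/0.752 = 2.316 in.
From the linear strain diagram with ε_cu = 0.003: ε_t = 0.003 (d − c)/c = 0.003 × (15.7 − 2.316)/2.316 = 0.0173.
Since ε_t ≥ 0.005, the section is tension-controlled.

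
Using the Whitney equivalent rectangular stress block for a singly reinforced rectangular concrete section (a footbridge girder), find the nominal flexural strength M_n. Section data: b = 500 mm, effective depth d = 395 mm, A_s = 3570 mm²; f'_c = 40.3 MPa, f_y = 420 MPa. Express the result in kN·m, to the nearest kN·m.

T = A_s f_y = 3570 × 420 = 1499400 N = 1499.4 kN.
From C = T: a = T/(0.85 f'_c b) = 1499400/(0.85 × 40.3 × 500) = 87.54 mm.
M_n = T(d − a/2) = 1499.4 kN × (395 − 43.77) mm = 526.63 kN·m.

M_n ≈ 527 kN·m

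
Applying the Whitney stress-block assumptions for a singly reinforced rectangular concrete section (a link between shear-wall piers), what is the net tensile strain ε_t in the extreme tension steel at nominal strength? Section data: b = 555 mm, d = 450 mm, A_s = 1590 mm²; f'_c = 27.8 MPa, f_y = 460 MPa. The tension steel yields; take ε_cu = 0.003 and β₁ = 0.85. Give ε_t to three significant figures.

a = A_s f_y/(0.85 f'_c b) = 55.77 mm.
β₁ = 0.85, so c = a/β₁ = 55.77/0.85 = 65.61 mm.
From the linear strain diagram with ε_cu = 0.003: ε_t = 0.003 (d − c)/c = 0.003 × (450 − 65.61)/65.61 = 0.0176.
Since ε_t ≥ 0.005, the section is tension-controlled.

ε_t ≈ 0.0176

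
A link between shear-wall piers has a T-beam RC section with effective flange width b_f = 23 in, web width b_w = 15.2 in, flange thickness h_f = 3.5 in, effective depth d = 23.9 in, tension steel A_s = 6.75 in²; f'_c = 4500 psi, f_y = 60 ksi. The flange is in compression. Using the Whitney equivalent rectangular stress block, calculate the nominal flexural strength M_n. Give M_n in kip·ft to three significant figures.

M_n ≈ 727 kip·ft

Tension: T = A_s f_y = 6.75 × 60 = 405 kips.
Try a within the flange: a = T/(0.85 f'_c b_f) = 405/(0.85 × 4.5 × 23) = 4.604 in.
a = 4.604 > h_f = 3.5 in: the block extends into the web. Split into flange-overhang and web parts.
C_f = 0.85 f'_c (b_f − b_w) h_f = 0.85 × 4.5 × (23 − 15.2) × 3.5 = 104.4 kips.
Remaining web compression depth: a_w = (T − C_f)/(0.85 f'_c b_w) = (405 − 104.4)/(0.85 × 4.5 × 15.2) = 5.170 in.
M_n = C_f(d − h_f/2) + (T − C_f)(d − a_w/2) = 104.4 × (23.9 − 1.75) + 300.6 × (23.9 − 2.585) = 2312.5 + 6407.3 = 8719.8 kip·in.
M_n = 8719.8/12 = 726.65 kip·ft.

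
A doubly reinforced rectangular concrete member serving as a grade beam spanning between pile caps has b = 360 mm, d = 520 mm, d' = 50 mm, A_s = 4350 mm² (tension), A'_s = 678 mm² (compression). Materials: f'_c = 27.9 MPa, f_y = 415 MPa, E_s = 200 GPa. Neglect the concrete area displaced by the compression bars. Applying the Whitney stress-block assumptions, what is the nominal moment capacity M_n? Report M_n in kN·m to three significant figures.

Assume both tension and compression steel yield.
Net tension couple steel: A_s − A'_s = 3672 mm².
a = (A_s − A'_s) f_y / (0.85 f'_c b) = 1523880/(0.85 × 27.9 × 360) = 178.49 mm.
c = a/β₁ = 178.49/0.85 = 209.99 mm; ε'_s = 0.003(c − d')/c = 0.0023 ≥ f_y/E_s = 0.0021, so compression steel does yield.
M_n = (A_s − A'_s) f_y (d − a/2) + A'_s f_y (d − d') = [1523880 × (520 − 89.245) + 281370 × (520 − 50)] × 10⁻⁶ = 656.42 + 132.24 = 788.66 kN·m.

M_n ≈ 789 kN·m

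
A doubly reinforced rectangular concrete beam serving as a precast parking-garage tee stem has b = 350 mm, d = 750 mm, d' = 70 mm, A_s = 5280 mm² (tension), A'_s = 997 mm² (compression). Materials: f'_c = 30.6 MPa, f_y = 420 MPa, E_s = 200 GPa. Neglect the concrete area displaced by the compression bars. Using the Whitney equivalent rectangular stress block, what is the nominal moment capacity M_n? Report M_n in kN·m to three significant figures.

M_n ≈ 1460 kN·m

Assume both tension and compression steel yield.
Net tension couple steel: A_s − A'_s = 4283 mm².
a = (A_s − A'_s) f_y / (0.85 f'_c b) = 1798860/(0.85 × 30.6 × 350) = 197.60 mm.
c = a/β₁ = 197.60/0.831 = 237.79 mm; ε'_s = 0.003(c − d')/c = 0.0021 ≥ f_y/E_s = 0.0021, so compression steel does yield.
M_n = (A_s − A'_s) f_y (d − a/2) + A'_s f_y (d − d') = [1798860 × (750 − 98.8) + 418740 × (750 − 70)] × 10⁻⁶ = 1171.42 + 284.74 = 1456.16 kN·m.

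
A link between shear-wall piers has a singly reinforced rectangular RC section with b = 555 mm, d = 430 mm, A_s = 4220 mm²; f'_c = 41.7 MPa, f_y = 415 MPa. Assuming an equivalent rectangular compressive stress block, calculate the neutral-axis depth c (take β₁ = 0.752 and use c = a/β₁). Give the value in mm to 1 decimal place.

c ≈ 118.4 mm

T = A_s f_y = 4220 × 415 = 1751300 N = 1751.3 kN.
Setting C = 0.85 f'_c a b equal to T: a = 1751300/(0.85 × 41.7 × 555) = 89.025 mm.
With β₁ = 0.752, c = a/β₁ = 89.025/0.752 = 118.4 mm.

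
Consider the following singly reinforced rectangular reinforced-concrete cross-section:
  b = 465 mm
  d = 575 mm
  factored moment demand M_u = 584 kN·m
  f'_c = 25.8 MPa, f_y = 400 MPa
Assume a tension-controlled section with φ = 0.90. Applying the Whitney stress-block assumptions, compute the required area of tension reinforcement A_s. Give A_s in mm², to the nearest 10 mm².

M_n = M_u/φ = 584/0.90 = 648.889 kN·m.
With M_n = 0.85 f'_c a b (d − a/2), solve the quadratic for a:
a = d − √(d² − 2M_n/(0.85 f'_c b)) = 575 − √(575² − 2 × 648.889×10⁶/(0.85 × 25.8 × 465)) = 124.05 mm.
A_s = 0.85 f'_c a b / f_y = 0.85 × 25.8 × 124.05 × 465 / 400 = 3162.5 mm².

A_s ≈ 3160 mm²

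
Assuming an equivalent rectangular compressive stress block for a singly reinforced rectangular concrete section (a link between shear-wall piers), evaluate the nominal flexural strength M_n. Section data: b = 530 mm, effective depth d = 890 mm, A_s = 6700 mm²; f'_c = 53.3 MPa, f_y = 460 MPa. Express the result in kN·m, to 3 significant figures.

T = A_s f_y = 6700 × 460 = 3082000 N = 3082 kN.
From C = T: a = T/(0.85 f'_c b) = 3082000/(0.85 × 53.3 × 530) = 128.35 mm.
M_n = T(d − a/2) = 3082 kN × (890 − 64.175) mm = 2545.19 kN·m.

M_n ≈ 2550 kN·m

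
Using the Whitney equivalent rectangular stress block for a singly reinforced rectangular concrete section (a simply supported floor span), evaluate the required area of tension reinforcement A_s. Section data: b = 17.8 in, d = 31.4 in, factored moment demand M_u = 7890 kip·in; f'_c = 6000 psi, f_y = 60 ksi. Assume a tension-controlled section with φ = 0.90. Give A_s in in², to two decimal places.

A_s ≈ 4.91 in²

M_n = M_u/φ = 7890/0.90 = 8766.67 kip·in.
From M_n = 0.85 f'_c a b (d − a/2):
a = d − √(d² − 2M_n/(0.85 f'_c b)) = 31.4 − √(31.4² − 2 × 8766.67/(0.85 × 6 × 17.8)) = 3.243 in.
A_s = 0.85 f'_c a b / f_y = 0.85 × 6 × 3.243 × 17.8 / 60 = 4.907 in².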